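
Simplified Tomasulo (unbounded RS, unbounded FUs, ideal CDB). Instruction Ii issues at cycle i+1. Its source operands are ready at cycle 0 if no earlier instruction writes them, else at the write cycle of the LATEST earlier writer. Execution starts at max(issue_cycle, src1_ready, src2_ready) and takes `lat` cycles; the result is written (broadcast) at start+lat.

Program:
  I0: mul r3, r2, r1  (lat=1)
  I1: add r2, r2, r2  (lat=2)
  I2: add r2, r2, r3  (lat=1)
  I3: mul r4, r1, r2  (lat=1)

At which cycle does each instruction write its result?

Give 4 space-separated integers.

Answer: 2 4 5 6

Derivation:
I0 mul r3: issue@1 deps=(None,None) exec_start@1 write@2
I1 add r2: issue@2 deps=(None,None) exec_start@2 write@4
I2 add r2: issue@3 deps=(1,0) exec_start@4 write@5
I3 mul r4: issue@4 deps=(None,2) exec_start@5 write@6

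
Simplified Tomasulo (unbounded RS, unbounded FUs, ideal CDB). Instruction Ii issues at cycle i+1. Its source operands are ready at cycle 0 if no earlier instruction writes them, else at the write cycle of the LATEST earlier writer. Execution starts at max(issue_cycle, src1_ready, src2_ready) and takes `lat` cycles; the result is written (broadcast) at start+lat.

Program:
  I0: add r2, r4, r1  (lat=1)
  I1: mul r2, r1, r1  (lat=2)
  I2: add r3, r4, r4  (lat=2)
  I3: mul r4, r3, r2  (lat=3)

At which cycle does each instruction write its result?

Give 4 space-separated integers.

I0 add r2: issue@1 deps=(None,None) exec_start@1 write@2
I1 mul r2: issue@2 deps=(None,None) exec_start@2 write@4
I2 add r3: issue@3 deps=(None,None) exec_start@3 write@5
I3 mul r4: issue@4 deps=(2,1) exec_start@5 write@8

Answer: 2 4 5 8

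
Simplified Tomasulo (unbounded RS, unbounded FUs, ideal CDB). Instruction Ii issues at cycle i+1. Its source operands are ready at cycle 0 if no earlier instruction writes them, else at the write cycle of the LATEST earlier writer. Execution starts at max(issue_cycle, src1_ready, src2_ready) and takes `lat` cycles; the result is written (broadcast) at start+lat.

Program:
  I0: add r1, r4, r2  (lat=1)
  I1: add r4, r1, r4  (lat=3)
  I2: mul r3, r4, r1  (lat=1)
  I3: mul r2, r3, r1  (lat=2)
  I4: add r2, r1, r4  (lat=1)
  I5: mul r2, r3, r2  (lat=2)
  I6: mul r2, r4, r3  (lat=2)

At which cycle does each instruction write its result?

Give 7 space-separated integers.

Answer: 2 5 6 8 6 8 9

Derivation:
I0 add r1: issue@1 deps=(None,None) exec_start@1 write@2
I1 add r4: issue@2 deps=(0,None) exec_start@2 write@5
I2 mul r3: issue@3 deps=(1,0) exec_start@5 write@6
I3 mul r2: issue@4 deps=(2,0) exec_start@6 write@8
I4 add r2: issue@5 deps=(0,1) exec_start@5 write@6
I5 mul r2: issue@6 deps=(2,4) exec_start@6 write@8
I6 mul r2: issue@7 deps=(1,2) exec_start@7 write@9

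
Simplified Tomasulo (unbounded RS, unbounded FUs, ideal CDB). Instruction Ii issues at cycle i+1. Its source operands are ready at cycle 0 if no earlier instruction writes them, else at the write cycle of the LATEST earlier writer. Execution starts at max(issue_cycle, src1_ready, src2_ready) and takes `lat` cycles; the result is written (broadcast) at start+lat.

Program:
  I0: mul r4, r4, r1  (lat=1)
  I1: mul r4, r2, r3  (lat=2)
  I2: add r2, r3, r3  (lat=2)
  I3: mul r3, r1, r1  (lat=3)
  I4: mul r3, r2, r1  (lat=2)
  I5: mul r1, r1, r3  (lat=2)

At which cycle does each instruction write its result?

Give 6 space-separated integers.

Answer: 2 4 5 7 7 9

Derivation:
I0 mul r4: issue@1 deps=(None,None) exec_start@1 write@2
I1 mul r4: issue@2 deps=(None,None) exec_start@2 write@4
I2 add r2: issue@3 deps=(None,None) exec_start@3 write@5
I3 mul r3: issue@4 deps=(None,None) exec_start@4 write@7
I4 mul r3: issue@5 deps=(2,None) exec_start@5 write@7
I5 mul r1: issue@6 deps=(None,4) exec_start@7 write@9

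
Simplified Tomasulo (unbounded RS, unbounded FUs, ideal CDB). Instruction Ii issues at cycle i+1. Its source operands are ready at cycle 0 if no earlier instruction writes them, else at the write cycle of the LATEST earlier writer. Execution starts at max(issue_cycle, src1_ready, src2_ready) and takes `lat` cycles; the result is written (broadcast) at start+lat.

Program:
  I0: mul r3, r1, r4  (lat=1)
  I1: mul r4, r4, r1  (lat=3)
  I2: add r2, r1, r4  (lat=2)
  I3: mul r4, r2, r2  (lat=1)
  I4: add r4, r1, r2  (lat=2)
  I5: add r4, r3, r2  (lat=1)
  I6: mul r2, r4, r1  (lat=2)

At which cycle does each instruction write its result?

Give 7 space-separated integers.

I0 mul r3: issue@1 deps=(None,None) exec_start@1 write@2
I1 mul r4: issue@2 deps=(None,None) exec_start@2 write@5
I2 add r2: issue@3 deps=(None,1) exec_start@5 write@7
I3 mul r4: issue@4 deps=(2,2) exec_start@7 write@8
I4 add r4: issue@5 deps=(None,2) exec_start@7 write@9
I5 add r4: issue@6 deps=(0,2) exec_start@7 write@8
I6 mul r2: issue@7 deps=(5,None) exec_start@8 write@10

Answer: 2 5 7 8 9 8 10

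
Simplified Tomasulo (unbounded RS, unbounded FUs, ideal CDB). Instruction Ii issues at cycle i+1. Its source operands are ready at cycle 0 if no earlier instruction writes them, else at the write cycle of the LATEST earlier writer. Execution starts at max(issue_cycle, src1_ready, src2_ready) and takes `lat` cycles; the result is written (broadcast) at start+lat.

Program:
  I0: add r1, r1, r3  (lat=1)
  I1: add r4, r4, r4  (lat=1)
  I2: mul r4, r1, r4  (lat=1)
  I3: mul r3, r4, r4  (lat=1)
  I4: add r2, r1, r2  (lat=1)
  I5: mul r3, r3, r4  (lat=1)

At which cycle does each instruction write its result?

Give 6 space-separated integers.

Answer: 2 3 4 5 6 7

Derivation:
I0 add r1: issue@1 deps=(None,None) exec_start@1 write@2
I1 add r4: issue@2 deps=(None,None) exec_start@2 write@3
I2 mul r4: issue@3 deps=(0,1) exec_start@3 write@4
I3 mul r3: issue@4 deps=(2,2) exec_start@4 write@5
I4 add r2: issue@5 deps=(0,None) exec_start@5 write@6
I5 mul r3: issue@6 deps=(3,2) exec_start@6 write@7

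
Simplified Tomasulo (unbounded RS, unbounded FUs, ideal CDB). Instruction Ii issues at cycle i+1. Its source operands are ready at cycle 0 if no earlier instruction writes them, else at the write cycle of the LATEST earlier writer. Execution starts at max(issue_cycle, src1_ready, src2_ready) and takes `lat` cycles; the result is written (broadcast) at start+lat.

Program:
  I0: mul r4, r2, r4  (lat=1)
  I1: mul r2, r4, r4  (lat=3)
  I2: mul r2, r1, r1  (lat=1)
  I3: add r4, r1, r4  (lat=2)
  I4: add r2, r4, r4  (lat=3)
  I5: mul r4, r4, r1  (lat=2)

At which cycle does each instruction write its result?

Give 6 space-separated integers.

Answer: 2 5 4 6 9 8

Derivation:
I0 mul r4: issue@1 deps=(None,None) exec_start@1 write@2
I1 mul r2: issue@2 deps=(0,0) exec_start@2 write@5
I2 mul r2: issue@3 deps=(None,None) exec_start@3 write@4
I3 add r4: issue@4 deps=(None,0) exec_start@4 write@6
I4 add r2: issue@5 deps=(3,3) exec_start@6 write@9
I5 mul r4: issue@6 deps=(3,None) exec_start@6 write@8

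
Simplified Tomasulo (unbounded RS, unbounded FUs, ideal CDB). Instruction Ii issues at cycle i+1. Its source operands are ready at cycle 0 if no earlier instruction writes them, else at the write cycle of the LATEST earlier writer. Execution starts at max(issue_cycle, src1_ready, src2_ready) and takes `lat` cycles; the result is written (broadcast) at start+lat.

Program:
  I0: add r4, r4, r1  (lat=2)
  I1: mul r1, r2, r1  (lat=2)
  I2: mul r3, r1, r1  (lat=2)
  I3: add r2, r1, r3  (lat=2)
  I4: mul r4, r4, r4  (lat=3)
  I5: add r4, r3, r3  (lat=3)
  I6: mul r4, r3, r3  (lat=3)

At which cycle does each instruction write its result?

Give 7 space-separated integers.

I0 add r4: issue@1 deps=(None,None) exec_start@1 write@3
I1 mul r1: issue@2 deps=(None,None) exec_start@2 write@4
I2 mul r3: issue@3 deps=(1,1) exec_start@4 write@6
I3 add r2: issue@4 deps=(1,2) exec_start@6 write@8
I4 mul r4: issue@5 deps=(0,0) exec_start@5 write@8
I5 add r4: issue@6 deps=(2,2) exec_start@6 write@9
I6 mul r4: issue@7 deps=(2,2) exec_start@7 write@10

Answer: 3 4 6 8 8 9 10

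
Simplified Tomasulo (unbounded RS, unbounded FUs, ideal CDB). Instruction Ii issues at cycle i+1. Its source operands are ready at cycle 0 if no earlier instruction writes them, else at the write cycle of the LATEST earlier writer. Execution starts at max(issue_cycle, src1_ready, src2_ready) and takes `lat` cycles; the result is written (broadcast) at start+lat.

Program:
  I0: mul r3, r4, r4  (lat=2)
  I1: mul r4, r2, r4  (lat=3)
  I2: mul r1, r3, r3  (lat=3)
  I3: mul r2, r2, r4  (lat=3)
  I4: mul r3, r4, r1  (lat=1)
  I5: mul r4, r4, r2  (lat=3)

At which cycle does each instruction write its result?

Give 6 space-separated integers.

I0 mul r3: issue@1 deps=(None,None) exec_start@1 write@3
I1 mul r4: issue@2 deps=(None,None) exec_start@2 write@5
I2 mul r1: issue@3 deps=(0,0) exec_start@3 write@6
I3 mul r2: issue@4 deps=(None,1) exec_start@5 write@8
I4 mul r3: issue@5 deps=(1,2) exec_start@6 write@7
I5 mul r4: issue@6 deps=(1,3) exec_start@8 write@11

Answer: 3 5 6 8 7 11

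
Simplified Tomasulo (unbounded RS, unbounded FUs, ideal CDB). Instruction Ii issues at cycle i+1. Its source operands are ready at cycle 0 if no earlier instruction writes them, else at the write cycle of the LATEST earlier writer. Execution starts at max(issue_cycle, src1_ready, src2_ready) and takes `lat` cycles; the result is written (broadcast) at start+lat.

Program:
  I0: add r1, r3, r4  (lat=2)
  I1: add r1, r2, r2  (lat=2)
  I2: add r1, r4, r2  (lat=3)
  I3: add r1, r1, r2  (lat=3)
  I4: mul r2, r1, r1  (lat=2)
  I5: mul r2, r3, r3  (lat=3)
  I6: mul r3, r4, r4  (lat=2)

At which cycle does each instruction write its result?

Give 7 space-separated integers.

Answer: 3 4 6 9 11 9 9

Derivation:
I0 add r1: issue@1 deps=(None,None) exec_start@1 write@3
I1 add r1: issue@2 deps=(None,None) exec_start@2 write@4
I2 add r1: issue@3 deps=(None,None) exec_start@3 write@6
I3 add r1: issue@4 deps=(2,None) exec_start@6 write@9
I4 mul r2: issue@5 deps=(3,3) exec_start@9 write@11
I5 mul r2: issue@6 deps=(None,None) exec_start@6 write@9
I6 mul r3: issue@7 deps=(None,None) exec_start@7 write@9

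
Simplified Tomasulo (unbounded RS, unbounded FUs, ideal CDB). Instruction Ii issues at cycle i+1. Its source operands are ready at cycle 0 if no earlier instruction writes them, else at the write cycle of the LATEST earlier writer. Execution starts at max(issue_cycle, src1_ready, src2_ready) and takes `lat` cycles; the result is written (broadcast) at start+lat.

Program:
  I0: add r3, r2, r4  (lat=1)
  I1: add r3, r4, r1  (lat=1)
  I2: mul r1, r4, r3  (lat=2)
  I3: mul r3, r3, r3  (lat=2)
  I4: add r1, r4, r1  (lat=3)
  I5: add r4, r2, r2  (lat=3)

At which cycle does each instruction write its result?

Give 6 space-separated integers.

I0 add r3: issue@1 deps=(None,None) exec_start@1 write@2
I1 add r3: issue@2 deps=(None,None) exec_start@2 write@3
I2 mul r1: issue@3 deps=(None,1) exec_start@3 write@5
I3 mul r3: issue@4 deps=(1,1) exec_start@4 write@6
I4 add r1: issue@5 deps=(None,2) exec_start@5 write@8
I5 add r4: issue@6 deps=(None,None) exec_start@6 write@9

Answer: 2 3 5 6 8 9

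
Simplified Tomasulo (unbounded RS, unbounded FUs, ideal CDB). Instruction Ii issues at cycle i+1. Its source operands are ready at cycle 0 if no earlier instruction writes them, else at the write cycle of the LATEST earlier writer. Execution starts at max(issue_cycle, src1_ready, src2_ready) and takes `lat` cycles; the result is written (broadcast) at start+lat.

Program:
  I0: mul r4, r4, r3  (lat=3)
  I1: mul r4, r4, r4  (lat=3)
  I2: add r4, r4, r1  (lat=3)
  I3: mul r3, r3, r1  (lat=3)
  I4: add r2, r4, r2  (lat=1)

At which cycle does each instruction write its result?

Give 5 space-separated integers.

I0 mul r4: issue@1 deps=(None,None) exec_start@1 write@4
I1 mul r4: issue@2 deps=(0,0) exec_start@4 write@7
I2 add r4: issue@3 deps=(1,None) exec_start@7 write@10
I3 mul r3: issue@4 deps=(None,None) exec_start@4 write@7
I4 add r2: issue@5 deps=(2,None) exec_start@10 write@11

Answer: 4 7 10 7 11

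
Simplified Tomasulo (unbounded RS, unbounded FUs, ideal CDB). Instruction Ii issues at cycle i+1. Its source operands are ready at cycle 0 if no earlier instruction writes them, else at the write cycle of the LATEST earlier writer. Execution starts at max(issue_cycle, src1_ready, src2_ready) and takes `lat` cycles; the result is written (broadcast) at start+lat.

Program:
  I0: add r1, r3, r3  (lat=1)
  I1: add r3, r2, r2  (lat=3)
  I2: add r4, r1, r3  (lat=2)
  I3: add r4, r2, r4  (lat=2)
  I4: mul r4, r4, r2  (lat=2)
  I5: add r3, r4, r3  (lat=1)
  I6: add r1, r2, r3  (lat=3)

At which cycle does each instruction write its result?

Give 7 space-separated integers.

Answer: 2 5 7 9 11 12 15

Derivation:
I0 add r1: issue@1 deps=(None,None) exec_start@1 write@2
I1 add r3: issue@2 deps=(None,None) exec_start@2 write@5
I2 add r4: issue@3 deps=(0,1) exec_start@5 write@7
I3 add r4: issue@4 deps=(None,2) exec_start@7 write@9
I4 mul r4: issue@5 deps=(3,None) exec_start@9 write@11
I5 add r3: issue@6 deps=(4,1) exec_start@11 write@12
I6 add r1: issue@7 deps=(None,5) exec_start@12 write@15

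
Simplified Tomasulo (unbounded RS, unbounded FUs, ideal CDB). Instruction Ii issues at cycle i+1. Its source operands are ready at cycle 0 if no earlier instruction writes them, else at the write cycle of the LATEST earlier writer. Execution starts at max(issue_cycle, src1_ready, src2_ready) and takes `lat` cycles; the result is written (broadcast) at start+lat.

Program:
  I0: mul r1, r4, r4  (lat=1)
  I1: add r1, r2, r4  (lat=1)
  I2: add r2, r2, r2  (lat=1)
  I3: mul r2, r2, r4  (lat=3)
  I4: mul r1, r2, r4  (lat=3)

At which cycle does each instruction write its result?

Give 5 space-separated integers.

Answer: 2 3 4 7 10

Derivation:
I0 mul r1: issue@1 deps=(None,None) exec_start@1 write@2
I1 add r1: issue@2 deps=(None,None) exec_start@2 write@3
I2 add r2: issue@3 deps=(None,None) exec_start@3 write@4
I3 mul r2: issue@4 deps=(2,None) exec_start@4 write@7
I4 mul r1: issue@5 deps=(3,None) exec_start@7 write@10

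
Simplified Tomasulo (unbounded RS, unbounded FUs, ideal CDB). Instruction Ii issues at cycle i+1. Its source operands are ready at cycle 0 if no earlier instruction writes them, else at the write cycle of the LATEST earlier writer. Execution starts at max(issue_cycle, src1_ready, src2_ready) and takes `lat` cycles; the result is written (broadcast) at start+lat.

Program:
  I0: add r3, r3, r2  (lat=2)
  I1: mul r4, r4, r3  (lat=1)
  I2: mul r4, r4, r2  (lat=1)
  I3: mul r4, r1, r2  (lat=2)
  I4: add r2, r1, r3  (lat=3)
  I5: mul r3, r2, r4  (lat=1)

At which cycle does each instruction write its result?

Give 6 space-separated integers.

I0 add r3: issue@1 deps=(None,None) exec_start@1 write@3
I1 mul r4: issue@2 deps=(None,0) exec_start@3 write@4
I2 mul r4: issue@3 deps=(1,None) exec_start@4 write@5
I3 mul r4: issue@4 deps=(None,None) exec_start@4 write@6
I4 add r2: issue@5 deps=(None,0) exec_start@5 write@8
I5 mul r3: issue@6 deps=(4,3) exec_start@8 write@9

Answer: 3 4 5 6 8 9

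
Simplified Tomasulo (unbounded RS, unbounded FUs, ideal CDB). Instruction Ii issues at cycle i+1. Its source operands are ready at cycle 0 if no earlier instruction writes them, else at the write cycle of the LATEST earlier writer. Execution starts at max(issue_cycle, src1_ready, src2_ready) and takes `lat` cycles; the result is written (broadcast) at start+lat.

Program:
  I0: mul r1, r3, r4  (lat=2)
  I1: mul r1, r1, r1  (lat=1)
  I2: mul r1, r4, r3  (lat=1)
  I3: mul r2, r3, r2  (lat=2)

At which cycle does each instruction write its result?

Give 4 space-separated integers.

Answer: 3 4 4 6

Derivation:
I0 mul r1: issue@1 deps=(None,None) exec_start@1 write@3
I1 mul r1: issue@2 deps=(0,0) exec_start@3 write@4
I2 mul r1: issue@3 deps=(None,None) exec_start@3 write@4
I3 mul r2: issue@4 deps=(None,None) exec_start@4 write@6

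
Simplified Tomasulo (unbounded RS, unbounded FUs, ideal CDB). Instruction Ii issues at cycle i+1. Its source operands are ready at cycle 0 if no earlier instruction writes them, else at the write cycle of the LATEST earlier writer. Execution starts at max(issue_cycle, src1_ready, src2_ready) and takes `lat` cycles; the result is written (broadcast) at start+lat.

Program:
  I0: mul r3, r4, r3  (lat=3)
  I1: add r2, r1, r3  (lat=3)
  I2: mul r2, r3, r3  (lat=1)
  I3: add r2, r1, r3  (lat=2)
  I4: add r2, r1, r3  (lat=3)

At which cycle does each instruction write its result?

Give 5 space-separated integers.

I0 mul r3: issue@1 deps=(None,None) exec_start@1 write@4
I1 add r2: issue@2 deps=(None,0) exec_start@4 write@7
I2 mul r2: issue@3 deps=(0,0) exec_start@4 write@5
I3 add r2: issue@4 deps=(None,0) exec_start@4 write@6
I4 add r2: issue@5 deps=(None,0) exec_start@5 write@8

Answer: 4 7 5 6 8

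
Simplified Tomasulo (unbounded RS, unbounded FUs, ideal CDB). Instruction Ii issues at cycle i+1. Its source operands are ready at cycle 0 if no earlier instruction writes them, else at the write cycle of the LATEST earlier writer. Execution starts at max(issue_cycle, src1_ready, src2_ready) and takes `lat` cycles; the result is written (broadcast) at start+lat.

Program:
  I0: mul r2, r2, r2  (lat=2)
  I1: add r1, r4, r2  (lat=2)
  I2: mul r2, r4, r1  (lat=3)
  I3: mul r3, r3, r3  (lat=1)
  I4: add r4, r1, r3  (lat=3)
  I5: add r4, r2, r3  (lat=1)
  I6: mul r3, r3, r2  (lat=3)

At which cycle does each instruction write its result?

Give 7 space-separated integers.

I0 mul r2: issue@1 deps=(None,None) exec_start@1 write@3
I1 add r1: issue@2 deps=(None,0) exec_start@3 write@5
I2 mul r2: issue@3 deps=(None,1) exec_start@5 write@8
I3 mul r3: issue@4 deps=(None,None) exec_start@4 write@5
I4 add r4: issue@5 deps=(1,3) exec_start@5 write@8
I5 add r4: issue@6 deps=(2,3) exec_start@8 write@9
I6 mul r3: issue@7 deps=(3,2) exec_start@8 write@11

Answer: 3 5 8 5 8 9 11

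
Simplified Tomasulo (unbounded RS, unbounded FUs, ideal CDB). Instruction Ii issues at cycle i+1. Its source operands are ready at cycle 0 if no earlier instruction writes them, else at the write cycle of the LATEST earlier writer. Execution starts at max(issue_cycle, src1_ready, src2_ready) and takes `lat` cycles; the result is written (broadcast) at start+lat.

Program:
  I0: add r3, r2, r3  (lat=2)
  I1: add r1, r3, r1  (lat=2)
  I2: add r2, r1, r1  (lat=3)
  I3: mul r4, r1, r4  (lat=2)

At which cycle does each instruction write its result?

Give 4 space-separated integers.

Answer: 3 5 8 7

Derivation:
I0 add r3: issue@1 deps=(None,None) exec_start@1 write@3
I1 add r1: issue@2 deps=(0,None) exec_start@3 write@5
I2 add r2: issue@3 deps=(1,1) exec_start@5 write@8
I3 mul r4: issue@4 deps=(1,None) exec_start@5 write@7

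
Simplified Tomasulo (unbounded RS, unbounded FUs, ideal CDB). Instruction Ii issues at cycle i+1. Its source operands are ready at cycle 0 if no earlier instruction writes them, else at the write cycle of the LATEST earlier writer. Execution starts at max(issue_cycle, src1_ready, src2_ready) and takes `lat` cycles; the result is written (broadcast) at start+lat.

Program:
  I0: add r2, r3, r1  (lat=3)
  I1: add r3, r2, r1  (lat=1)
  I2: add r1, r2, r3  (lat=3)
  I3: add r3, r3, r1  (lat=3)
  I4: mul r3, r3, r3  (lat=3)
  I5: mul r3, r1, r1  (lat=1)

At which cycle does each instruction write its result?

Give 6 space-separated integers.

Answer: 4 5 8 11 14 9

Derivation:
I0 add r2: issue@1 deps=(None,None) exec_start@1 write@4
I1 add r3: issue@2 deps=(0,None) exec_start@4 write@5
I2 add r1: issue@3 deps=(0,1) exec_start@5 write@8
I3 add r3: issue@4 deps=(1,2) exec_start@8 write@11
I4 mul r3: issue@5 deps=(3,3) exec_start@11 write@14
I5 mul r3: issue@6 deps=(2,2) exec_start@8 write@9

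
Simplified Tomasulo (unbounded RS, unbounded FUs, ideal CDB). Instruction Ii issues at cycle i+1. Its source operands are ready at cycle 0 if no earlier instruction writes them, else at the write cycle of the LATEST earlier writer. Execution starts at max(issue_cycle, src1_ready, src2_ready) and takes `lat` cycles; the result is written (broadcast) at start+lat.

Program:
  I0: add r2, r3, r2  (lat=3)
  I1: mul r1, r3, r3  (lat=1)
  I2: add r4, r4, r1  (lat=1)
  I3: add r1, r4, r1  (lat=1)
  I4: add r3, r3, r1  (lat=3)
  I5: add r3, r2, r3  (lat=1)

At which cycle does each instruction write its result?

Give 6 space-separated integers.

I0 add r2: issue@1 deps=(None,None) exec_start@1 write@4
I1 mul r1: issue@2 deps=(None,None) exec_start@2 write@3
I2 add r4: issue@3 deps=(None,1) exec_start@3 write@4
I3 add r1: issue@4 deps=(2,1) exec_start@4 write@5
I4 add r3: issue@5 deps=(None,3) exec_start@5 write@8
I5 add r3: issue@6 deps=(0,4) exec_start@8 write@9

Answer: 4 3 4 5 8 9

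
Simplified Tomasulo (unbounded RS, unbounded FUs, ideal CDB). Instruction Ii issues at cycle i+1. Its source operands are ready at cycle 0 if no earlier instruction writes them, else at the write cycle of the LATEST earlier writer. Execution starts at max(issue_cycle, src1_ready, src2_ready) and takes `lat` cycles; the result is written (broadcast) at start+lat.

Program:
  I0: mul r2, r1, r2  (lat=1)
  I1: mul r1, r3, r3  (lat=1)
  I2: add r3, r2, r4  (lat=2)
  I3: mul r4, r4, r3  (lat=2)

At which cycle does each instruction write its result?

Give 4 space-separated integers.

Answer: 2 3 5 7

Derivation:
I0 mul r2: issue@1 deps=(None,None) exec_start@1 write@2
I1 mul r1: issue@2 deps=(None,None) exec_start@2 write@3
I2 add r3: issue@3 deps=(0,None) exec_start@3 write@5
I3 mul r4: issue@4 deps=(None,2) exec_start@5 write@7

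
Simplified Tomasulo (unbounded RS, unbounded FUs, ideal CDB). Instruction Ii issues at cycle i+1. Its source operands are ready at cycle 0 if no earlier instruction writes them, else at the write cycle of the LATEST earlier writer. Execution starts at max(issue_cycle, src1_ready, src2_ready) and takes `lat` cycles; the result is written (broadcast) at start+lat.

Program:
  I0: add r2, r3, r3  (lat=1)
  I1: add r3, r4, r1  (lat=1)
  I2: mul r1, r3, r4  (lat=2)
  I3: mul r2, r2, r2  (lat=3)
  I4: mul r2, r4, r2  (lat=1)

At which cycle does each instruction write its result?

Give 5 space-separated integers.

Answer: 2 3 5 7 8

Derivation:
I0 add r2: issue@1 deps=(None,None) exec_start@1 write@2
I1 add r3: issue@2 deps=(None,None) exec_start@2 write@3
I2 mul r1: issue@3 deps=(1,None) exec_start@3 write@5
I3 mul r2: issue@4 deps=(0,0) exec_start@4 write@7
I4 mul r2: issue@5 deps=(None,3) exec_start@7 write@8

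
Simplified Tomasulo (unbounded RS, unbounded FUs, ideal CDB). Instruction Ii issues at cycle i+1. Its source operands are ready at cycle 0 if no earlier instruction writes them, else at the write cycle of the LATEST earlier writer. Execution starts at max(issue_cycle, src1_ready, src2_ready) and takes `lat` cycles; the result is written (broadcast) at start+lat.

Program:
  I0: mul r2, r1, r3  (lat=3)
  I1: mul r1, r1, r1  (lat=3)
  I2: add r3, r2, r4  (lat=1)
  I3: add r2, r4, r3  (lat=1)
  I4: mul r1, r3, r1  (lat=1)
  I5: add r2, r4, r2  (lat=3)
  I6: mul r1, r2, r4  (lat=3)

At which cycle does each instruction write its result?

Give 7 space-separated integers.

Answer: 4 5 5 6 6 9 12

Derivation:
I0 mul r2: issue@1 deps=(None,None) exec_start@1 write@4
I1 mul r1: issue@2 deps=(None,None) exec_start@2 write@5
I2 add r3: issue@3 deps=(0,None) exec_start@4 write@5
I3 add r2: issue@4 deps=(None,2) exec_start@5 write@6
I4 mul r1: issue@5 deps=(2,1) exec_start@5 write@6
I5 add r2: issue@6 deps=(None,3) exec_start@6 write@9
I6 mul r1: issue@7 deps=(5,None) exec_start@9 write@12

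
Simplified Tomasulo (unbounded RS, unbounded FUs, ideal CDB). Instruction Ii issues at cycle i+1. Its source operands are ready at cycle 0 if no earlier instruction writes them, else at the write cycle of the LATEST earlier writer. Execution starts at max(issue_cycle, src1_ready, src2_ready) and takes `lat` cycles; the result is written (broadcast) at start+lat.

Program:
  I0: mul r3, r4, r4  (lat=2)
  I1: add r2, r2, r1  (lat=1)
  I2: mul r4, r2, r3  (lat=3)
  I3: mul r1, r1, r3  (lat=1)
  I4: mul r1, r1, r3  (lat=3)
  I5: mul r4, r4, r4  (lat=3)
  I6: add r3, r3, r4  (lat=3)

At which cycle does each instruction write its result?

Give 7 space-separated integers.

I0 mul r3: issue@1 deps=(None,None) exec_start@1 write@3
I1 add r2: issue@2 deps=(None,None) exec_start@2 write@3
I2 mul r4: issue@3 deps=(1,0) exec_start@3 write@6
I3 mul r1: issue@4 deps=(None,0) exec_start@4 write@5
I4 mul r1: issue@5 deps=(3,0) exec_start@5 write@8
I5 mul r4: issue@6 deps=(2,2) exec_start@6 write@9
I6 add r3: issue@7 deps=(0,5) exec_start@9 write@12

Answer: 3 3 6 5 8 9 12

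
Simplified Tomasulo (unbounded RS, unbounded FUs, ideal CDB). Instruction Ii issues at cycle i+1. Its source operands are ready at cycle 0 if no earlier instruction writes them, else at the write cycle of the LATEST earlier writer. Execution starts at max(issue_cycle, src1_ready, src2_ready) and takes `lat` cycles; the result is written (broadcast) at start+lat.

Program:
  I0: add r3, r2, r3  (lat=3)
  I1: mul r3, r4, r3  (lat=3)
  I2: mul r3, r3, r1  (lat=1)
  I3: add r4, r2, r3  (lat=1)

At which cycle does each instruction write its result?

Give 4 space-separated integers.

Answer: 4 7 8 9

Derivation:
I0 add r3: issue@1 deps=(None,None) exec_start@1 write@4
I1 mul r3: issue@2 deps=(None,0) exec_start@4 write@7
I2 mul r3: issue@3 deps=(1,None) exec_start@7 write@8
I3 add r4: issue@4 deps=(None,2) exec_start@8 write@9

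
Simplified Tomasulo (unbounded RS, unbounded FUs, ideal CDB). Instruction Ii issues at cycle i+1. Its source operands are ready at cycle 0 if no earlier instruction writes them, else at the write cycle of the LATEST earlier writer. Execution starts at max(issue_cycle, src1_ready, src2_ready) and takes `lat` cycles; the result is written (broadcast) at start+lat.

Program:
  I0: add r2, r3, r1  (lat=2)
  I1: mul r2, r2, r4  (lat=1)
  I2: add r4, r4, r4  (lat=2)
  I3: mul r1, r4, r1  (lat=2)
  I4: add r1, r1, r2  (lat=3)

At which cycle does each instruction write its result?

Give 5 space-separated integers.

I0 add r2: issue@1 deps=(None,None) exec_start@1 write@3
I1 mul r2: issue@2 deps=(0,None) exec_start@3 write@4
I2 add r4: issue@3 deps=(None,None) exec_start@3 write@5
I3 mul r1: issue@4 deps=(2,None) exec_start@5 write@7
I4 add r1: issue@5 deps=(3,1) exec_start@7 write@10

Answer: 3 4 5 7 10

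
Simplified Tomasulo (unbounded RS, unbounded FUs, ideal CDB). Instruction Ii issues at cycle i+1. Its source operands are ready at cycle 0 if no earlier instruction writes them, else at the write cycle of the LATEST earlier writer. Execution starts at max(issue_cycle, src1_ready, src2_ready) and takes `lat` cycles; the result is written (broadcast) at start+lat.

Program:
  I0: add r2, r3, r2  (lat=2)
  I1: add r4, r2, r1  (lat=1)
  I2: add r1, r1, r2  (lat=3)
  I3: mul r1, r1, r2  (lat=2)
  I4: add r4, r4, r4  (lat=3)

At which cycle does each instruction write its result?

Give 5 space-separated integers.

I0 add r2: issue@1 deps=(None,None) exec_start@1 write@3
I1 add r4: issue@2 deps=(0,None) exec_start@3 write@4
I2 add r1: issue@3 deps=(None,0) exec_start@3 write@6
I3 mul r1: issue@4 deps=(2,0) exec_start@6 write@8
I4 add r4: issue@5 deps=(1,1) exec_start@5 write@8

Answer: 3 4 6 8 8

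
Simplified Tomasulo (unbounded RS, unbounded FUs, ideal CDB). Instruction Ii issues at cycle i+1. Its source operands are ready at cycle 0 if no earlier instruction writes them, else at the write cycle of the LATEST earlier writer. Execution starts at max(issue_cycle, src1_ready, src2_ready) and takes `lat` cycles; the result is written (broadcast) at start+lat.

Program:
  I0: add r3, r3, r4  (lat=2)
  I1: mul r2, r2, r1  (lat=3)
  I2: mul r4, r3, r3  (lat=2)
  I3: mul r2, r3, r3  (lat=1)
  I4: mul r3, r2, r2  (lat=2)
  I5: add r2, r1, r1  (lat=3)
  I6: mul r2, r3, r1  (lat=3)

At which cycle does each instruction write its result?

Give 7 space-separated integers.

I0 add r3: issue@1 deps=(None,None) exec_start@1 write@3
I1 mul r2: issue@2 deps=(None,None) exec_start@2 write@5
I2 mul r4: issue@3 deps=(0,0) exec_start@3 write@5
I3 mul r2: issue@4 deps=(0,0) exec_start@4 write@5
I4 mul r3: issue@5 deps=(3,3) exec_start@5 write@7
I5 add r2: issue@6 deps=(None,None) exec_start@6 write@9
I6 mul r2: issue@7 deps=(4,None) exec_start@7 write@10

Answer: 3 5 5 5 7 9 10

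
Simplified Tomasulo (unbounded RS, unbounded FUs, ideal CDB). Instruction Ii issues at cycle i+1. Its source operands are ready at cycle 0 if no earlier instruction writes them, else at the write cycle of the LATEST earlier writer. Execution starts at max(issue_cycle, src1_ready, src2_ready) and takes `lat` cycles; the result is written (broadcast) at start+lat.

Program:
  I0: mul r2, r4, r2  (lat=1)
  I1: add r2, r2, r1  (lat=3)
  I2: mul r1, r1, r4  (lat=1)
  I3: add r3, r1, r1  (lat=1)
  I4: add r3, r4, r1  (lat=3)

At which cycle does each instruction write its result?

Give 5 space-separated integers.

Answer: 2 5 4 5 8

Derivation:
I0 mul r2: issue@1 deps=(None,None) exec_start@1 write@2
I1 add r2: issue@2 deps=(0,None) exec_start@2 write@5
I2 mul r1: issue@3 deps=(None,None) exec_start@3 write@4
I3 add r3: issue@4 deps=(2,2) exec_start@4 write@5
I4 add r3: issue@5 deps=(None,2) exec_start@5 write@8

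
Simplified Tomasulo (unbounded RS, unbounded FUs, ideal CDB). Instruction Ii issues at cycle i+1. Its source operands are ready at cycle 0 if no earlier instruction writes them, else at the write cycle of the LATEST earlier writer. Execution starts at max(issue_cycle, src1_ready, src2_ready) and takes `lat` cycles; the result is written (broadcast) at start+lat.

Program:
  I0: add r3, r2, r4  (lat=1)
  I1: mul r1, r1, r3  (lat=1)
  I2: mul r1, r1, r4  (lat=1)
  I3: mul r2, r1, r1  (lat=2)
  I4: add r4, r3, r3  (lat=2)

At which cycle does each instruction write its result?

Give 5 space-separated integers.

I0 add r3: issue@1 deps=(None,None) exec_start@1 write@2
I1 mul r1: issue@2 deps=(None,0) exec_start@2 write@3
I2 mul r1: issue@3 deps=(1,None) exec_start@3 write@4
I3 mul r2: issue@4 deps=(2,2) exec_start@4 write@6
I4 add r4: issue@5 deps=(0,0) exec_start@5 write@7

Answer: 2 3 4 6 7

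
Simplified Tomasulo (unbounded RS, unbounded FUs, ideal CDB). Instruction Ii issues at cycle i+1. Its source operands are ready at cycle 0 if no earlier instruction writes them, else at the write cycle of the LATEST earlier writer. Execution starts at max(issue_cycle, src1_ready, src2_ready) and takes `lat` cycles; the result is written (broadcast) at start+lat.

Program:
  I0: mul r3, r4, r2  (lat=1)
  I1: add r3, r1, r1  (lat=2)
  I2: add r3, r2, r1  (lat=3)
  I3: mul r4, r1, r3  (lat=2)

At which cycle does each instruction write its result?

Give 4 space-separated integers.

I0 mul r3: issue@1 deps=(None,None) exec_start@1 write@2
I1 add r3: issue@2 deps=(None,None) exec_start@2 write@4
I2 add r3: issue@3 deps=(None,None) exec_start@3 write@6
I3 mul r4: issue@4 deps=(None,2) exec_start@6 write@8

Answer: 2 4 6 8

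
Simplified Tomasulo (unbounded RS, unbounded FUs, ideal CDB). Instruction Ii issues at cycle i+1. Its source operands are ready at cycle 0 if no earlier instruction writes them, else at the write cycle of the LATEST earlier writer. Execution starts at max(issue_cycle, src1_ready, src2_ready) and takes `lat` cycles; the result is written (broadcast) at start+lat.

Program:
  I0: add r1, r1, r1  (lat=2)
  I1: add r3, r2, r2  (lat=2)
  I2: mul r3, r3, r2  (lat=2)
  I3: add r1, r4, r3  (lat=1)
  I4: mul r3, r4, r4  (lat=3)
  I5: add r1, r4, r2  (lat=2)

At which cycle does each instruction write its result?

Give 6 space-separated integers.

Answer: 3 4 6 7 8 8

Derivation:
I0 add r1: issue@1 deps=(None,None) exec_start@1 write@3
I1 add r3: issue@2 deps=(None,None) exec_start@2 write@4
I2 mul r3: issue@3 deps=(1,None) exec_start@4 write@6
I3 add r1: issue@4 deps=(None,2) exec_start@6 write@7
I4 mul r3: issue@5 deps=(None,None) exec_start@5 write@8
I5 add r1: issue@6 deps=(None,None) exec_start@6 write@8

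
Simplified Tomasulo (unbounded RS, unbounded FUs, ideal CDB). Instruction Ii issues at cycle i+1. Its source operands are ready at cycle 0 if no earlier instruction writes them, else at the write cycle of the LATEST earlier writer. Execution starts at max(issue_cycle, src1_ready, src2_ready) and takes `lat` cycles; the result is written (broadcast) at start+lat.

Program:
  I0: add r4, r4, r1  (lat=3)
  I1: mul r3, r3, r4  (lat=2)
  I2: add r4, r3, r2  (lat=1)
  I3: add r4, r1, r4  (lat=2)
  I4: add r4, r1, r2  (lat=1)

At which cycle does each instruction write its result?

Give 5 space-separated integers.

I0 add r4: issue@1 deps=(None,None) exec_start@1 write@4
I1 mul r3: issue@2 deps=(None,0) exec_start@4 write@6
I2 add r4: issue@3 deps=(1,None) exec_start@6 write@7
I3 add r4: issue@4 deps=(None,2) exec_start@7 write@9
I4 add r4: issue@5 deps=(None,None) exec_start@5 write@6

Answer: 4 6 7 9 6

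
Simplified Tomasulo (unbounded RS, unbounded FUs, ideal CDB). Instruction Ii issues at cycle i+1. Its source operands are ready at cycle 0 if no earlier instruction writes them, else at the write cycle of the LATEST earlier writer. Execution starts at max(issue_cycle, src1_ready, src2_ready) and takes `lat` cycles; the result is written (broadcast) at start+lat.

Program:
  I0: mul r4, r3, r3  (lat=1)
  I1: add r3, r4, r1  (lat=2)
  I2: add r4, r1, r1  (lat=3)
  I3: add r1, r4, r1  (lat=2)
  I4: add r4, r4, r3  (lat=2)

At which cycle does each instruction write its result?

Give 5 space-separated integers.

Answer: 2 4 6 8 8

Derivation:
I0 mul r4: issue@1 deps=(None,None) exec_start@1 write@2
I1 add r3: issue@2 deps=(0,None) exec_start@2 write@4
I2 add r4: issue@3 deps=(None,None) exec_start@3 write@6
I3 add r1: issue@4 deps=(2,None) exec_start@6 write@8
I4 add r4: issue@5 deps=(2,1) exec_start@6 write@8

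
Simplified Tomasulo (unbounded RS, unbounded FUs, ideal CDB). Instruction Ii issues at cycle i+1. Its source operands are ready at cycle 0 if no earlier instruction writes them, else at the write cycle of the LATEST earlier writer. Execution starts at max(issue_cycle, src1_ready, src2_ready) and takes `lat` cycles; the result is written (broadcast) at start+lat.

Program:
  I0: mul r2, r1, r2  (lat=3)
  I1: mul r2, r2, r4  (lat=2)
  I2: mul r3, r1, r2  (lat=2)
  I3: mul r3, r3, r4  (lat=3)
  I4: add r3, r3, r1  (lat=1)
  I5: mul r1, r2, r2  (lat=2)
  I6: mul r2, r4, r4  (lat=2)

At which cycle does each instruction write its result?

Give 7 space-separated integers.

Answer: 4 6 8 11 12 8 9

Derivation:
I0 mul r2: issue@1 deps=(None,None) exec_start@1 write@4
I1 mul r2: issue@2 deps=(0,None) exec_start@4 write@6
I2 mul r3: issue@3 deps=(None,1) exec_start@6 write@8
I3 mul r3: issue@4 deps=(2,None) exec_start@8 write@11
I4 add r3: issue@5 deps=(3,None) exec_start@11 write@12
I5 mul r1: issue@6 deps=(1,1) exec_start@6 write@8
I6 mul r2: issue@7 deps=(None,None) exec_start@7 write@9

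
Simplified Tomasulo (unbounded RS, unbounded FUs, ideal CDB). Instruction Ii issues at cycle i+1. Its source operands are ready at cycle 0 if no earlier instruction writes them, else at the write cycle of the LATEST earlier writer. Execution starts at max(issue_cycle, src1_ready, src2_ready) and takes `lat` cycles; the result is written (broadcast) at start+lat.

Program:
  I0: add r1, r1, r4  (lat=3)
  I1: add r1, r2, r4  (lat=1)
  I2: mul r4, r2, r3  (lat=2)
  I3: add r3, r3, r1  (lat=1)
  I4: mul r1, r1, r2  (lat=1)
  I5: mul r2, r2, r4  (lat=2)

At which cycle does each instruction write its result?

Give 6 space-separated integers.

I0 add r1: issue@1 deps=(None,None) exec_start@1 write@4
I1 add r1: issue@2 deps=(None,None) exec_start@2 write@3
I2 mul r4: issue@3 deps=(None,None) exec_start@3 write@5
I3 add r3: issue@4 deps=(None,1) exec_start@4 write@5
I4 mul r1: issue@5 deps=(1,None) exec_start@5 write@6
I5 mul r2: issue@6 deps=(None,2) exec_start@6 write@8

Answer: 4 3 5 5 6 8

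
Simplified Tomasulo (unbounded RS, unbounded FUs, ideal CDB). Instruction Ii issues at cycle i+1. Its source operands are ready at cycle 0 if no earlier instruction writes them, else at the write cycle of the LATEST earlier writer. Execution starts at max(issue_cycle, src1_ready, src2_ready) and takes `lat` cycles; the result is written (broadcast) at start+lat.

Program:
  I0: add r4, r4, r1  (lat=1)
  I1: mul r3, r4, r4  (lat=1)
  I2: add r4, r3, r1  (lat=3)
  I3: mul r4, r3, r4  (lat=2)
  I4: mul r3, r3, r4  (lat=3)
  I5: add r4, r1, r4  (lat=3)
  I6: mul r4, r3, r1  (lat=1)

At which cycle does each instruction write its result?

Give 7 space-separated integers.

I0 add r4: issue@1 deps=(None,None) exec_start@1 write@2
I1 mul r3: issue@2 deps=(0,0) exec_start@2 write@3
I2 add r4: issue@3 deps=(1,None) exec_start@3 write@6
I3 mul r4: issue@4 deps=(1,2) exec_start@6 write@8
I4 mul r3: issue@5 deps=(1,3) exec_start@8 write@11
I5 add r4: issue@6 deps=(None,3) exec_start@8 write@11
I6 mul r4: issue@7 deps=(4,None) exec_start@11 write@12

Answer: 2 3 6 8 11 11 12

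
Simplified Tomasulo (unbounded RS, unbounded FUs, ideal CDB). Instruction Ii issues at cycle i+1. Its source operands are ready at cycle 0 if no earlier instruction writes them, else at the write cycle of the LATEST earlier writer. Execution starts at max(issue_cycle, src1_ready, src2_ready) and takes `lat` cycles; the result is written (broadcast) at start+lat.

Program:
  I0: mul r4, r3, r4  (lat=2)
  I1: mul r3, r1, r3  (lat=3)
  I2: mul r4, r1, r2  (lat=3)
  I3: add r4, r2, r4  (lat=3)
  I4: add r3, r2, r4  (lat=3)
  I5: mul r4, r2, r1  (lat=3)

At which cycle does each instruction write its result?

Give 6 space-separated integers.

I0 mul r4: issue@1 deps=(None,None) exec_start@1 write@3
I1 mul r3: issue@2 deps=(None,None) exec_start@2 write@5
I2 mul r4: issue@3 deps=(None,None) exec_start@3 write@6
I3 add r4: issue@4 deps=(None,2) exec_start@6 write@9
I4 add r3: issue@5 deps=(None,3) exec_start@9 write@12
I5 mul r4: issue@6 deps=(None,None) exec_start@6 write@9

Answer: 3 5 6 9 12 9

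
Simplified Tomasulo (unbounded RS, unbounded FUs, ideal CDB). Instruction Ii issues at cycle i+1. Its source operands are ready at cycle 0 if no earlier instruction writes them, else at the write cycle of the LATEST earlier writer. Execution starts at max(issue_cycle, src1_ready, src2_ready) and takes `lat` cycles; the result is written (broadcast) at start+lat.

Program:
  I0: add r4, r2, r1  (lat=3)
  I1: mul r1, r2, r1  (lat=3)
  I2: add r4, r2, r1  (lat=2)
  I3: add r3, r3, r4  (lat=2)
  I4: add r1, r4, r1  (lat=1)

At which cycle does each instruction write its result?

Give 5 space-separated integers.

I0 add r4: issue@1 deps=(None,None) exec_start@1 write@4
I1 mul r1: issue@2 deps=(None,None) exec_start@2 write@5
I2 add r4: issue@3 deps=(None,1) exec_start@5 write@7
I3 add r3: issue@4 deps=(None,2) exec_start@7 write@9
I4 add r1: issue@5 deps=(2,1) exec_start@7 write@8

Answer: 4 5 7 9 8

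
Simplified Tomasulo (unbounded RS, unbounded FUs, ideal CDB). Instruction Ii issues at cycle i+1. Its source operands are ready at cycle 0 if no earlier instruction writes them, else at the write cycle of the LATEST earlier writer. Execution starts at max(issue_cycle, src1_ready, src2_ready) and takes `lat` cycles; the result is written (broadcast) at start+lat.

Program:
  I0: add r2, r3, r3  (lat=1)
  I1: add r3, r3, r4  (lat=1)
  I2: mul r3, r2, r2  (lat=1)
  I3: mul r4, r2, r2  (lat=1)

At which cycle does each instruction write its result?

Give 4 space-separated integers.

Answer: 2 3 4 5

Derivation:
I0 add r2: issue@1 deps=(None,None) exec_start@1 write@2
I1 add r3: issue@2 deps=(None,None) exec_start@2 write@3
I2 mul r3: issue@3 deps=(0,0) exec_start@3 write@4
I3 mul r4: issue@4 deps=(0,0) exec_start@4 write@5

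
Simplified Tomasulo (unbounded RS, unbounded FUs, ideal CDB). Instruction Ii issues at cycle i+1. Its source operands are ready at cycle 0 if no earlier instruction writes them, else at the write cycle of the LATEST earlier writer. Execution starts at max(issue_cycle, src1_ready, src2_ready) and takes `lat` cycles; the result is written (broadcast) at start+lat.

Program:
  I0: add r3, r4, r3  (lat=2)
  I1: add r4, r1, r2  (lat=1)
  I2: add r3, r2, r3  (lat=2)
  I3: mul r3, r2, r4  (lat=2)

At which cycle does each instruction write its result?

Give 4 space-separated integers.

Answer: 3 3 5 6

Derivation:
I0 add r3: issue@1 deps=(None,None) exec_start@1 write@3
I1 add r4: issue@2 deps=(None,None) exec_start@2 write@3
I2 add r3: issue@3 deps=(None,0) exec_start@3 write@5
I3 mul r3: issue@4 deps=(None,1) exec_start@4 write@6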